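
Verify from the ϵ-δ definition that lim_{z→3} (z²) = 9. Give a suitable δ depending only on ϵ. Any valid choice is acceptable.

Suppose ϵ > 0. We seek δ > 0 with 0 < |z − 3| < δ ⇒ |z² − 9| < ϵ.
Factor: z² − 9 = (z − 3)(z + 3), so |z² − 9| = |z − 3|·|z + 3|.
Restrict δ ≤ 1. Then |z − 3| < 1 gives |z| < 4, so by the triangle inequality |z + 3| ≤ 4 + 3 = 7.
Hence |z² − 9| ≤ 7|z − 3|, which is < ϵ once |z − 3| < ϵ/7.
Take δ = min(1, ϵ/7). If 0 < |z − 3| < δ then both bounds hold and |z² − 9| ≤ 7|z − 3| < 7·(ϵ/7) = ϵ.

δ = min(1, ϵ/7)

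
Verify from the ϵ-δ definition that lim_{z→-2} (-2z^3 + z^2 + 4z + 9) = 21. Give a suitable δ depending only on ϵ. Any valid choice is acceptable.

δ = min(1, ϵ/39)

Let ϵ > 0 be given. We want δ > 0 such that 0 < |z + 2| < δ implies |(-2z^3 + z^2 + 4z + 9) − 21| < ϵ.
(-2z^3 + z^2 + 4z + 9) − 21 = -2z^3 + z^2 + 4z - 12 = (z + 2)(-2z^2 + 5z - 6).
So |(-2z^3 + z^2 + 4z + 9) − 21| = |z + 2|·|-2z^2 + 5z - 6|.
Assume first that |z + 2| < 1, so |z| < 3. Then |-2z^2 + 5z - 6| ≤ 2·3^2 + 5·3 + 6 = 39.
Hence |(-2z^3 + z^2 + 4z + 9) − 21| ≤ 39|z + 2| < ϵ provided |z + 2| < ϵ/39.
Take δ = min(1, ϵ/39). Then 0 < |z + 2| < δ gives both |z + 2| < 1 and |z + 2| < ϵ/39, so |(-2z^3 + z^2 + 4z + 9) − 21| < ϵ.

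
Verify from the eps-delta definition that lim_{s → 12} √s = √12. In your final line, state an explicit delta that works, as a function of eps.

Fix eps > 0. We want delta > 0 such that 0 < |s − 12| < delta implies |√s − √12| < eps.
Multiplying by the conjugate, |√s − √12| = |s − 12|/(√s + √12).
Restrict delta ≤ 12 so that |s − 12| < 12 forces s > 0, and then √s + √12 > √12.
Hence |√s − √12| < |s − 12|/√12, which is < eps once |s − 12| < √12·eps.
Take delta = min(12, √12·eps). If 0 < |s − 12| < delta then s > 0 and |√s − √12| < |s − 12|/√12 < eps.

delta = min(12, √12·eps)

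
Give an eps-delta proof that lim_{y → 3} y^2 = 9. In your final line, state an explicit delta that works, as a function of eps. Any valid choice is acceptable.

Let eps > 0. We seek delta > 0 with 0 < |y − 3| < delta ⇒ |y^2 − 9| < eps.
Factor: y^2 − 9 = (y − 3)(y + 3), so |y^2 − 9| = |y − 3|·|y + 3|.
Impose delta ≤ 1 so that |y| < 4; then |y + 3| ≤ 7.
Hence |y^2 − 9| ≤ 7|y − 3|, which is < eps once |y − 3| < eps/7.
Take delta = min(1, eps/7). If 0 < |y − 3| < delta then both bounds hold and |y^2 − 9| ≤ 7|y − 3| < 7·(eps/7) = eps.

delta = min(1, eps/7)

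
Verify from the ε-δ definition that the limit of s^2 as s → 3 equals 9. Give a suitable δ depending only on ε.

Suppose ε > 0. We seek δ > 0 with 0 < |s − 3| < δ ⇒ |s^2 − 9| < ε.
Factor: s^2 − 9 = (s − 3)(s + 3), so |s^2 − 9| = |s − 3|·|s + 3|.
Impose δ ≤ 1 so that |s| < 4; then |s + 3| ≤ 7.
Hence |s^2 − 9| ≤ 7|s − 3|, which is < ε once |s − 3| < ε/7.
Take δ = min(1, ε/7). If 0 < |s − 3| < δ then both bounds hold and |s^2 − 9| ≤ 7|s − 3| < 7·(ε/7) = ε.

δ = min(1, ε/7)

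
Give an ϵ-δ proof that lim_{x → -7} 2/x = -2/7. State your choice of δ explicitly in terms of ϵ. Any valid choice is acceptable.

δ = min(7/2, (49/4)ϵ)

Let ϵ > 0 be given. We seek δ > 0 such that 0 < |x + 7| < δ implies |2/x + 2/7| < ϵ.
|2/x + 2/7| = 2·|-7 − x|/(7·|x|) = 2|x + 7|/(7|x|).
Require δ ≤ 7/2 so that |x| > 7 − 7/2 = 7/2, hence 7|x| > 49/2.
Then |2/x + 2/7| < 2|x + 7|/(49/2), which is < ϵ when |x + 7| < (49/4)ϵ.
Take δ = min(7/2, (49/4)ϵ). Then 0 < |x + 7| < δ gives both |x + 7| < 7/2 and |x + 7| < (49/4)ϵ, so |2/x + 2/7| < ϵ.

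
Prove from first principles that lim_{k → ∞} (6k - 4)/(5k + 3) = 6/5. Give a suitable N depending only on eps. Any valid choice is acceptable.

Let eps > 0. For k ≥ 1, |(6k - 4)/(5k + 3) − (6/5)| = |-38|/(5(5k + 3)) = 38/(5(5k + 3)).
Since 5k + 3 ≥ 5k for k ≥ 1, this is ≤ 38/(5·5k) = (38/25)/k.
So |(6k - 4)/(5k + 3) − (6/5)| < eps whenever k > (38/25)/eps.
Take N = (38/25)/eps. If k > N then |(6k - 4)/(5k + 3) − (6/5)| ≤ (38/25)/k < eps.

N = (38/25)/eps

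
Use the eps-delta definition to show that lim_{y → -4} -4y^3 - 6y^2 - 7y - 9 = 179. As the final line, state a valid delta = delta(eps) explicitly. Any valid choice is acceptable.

Let eps > 0. We want delta > 0 such that 0 < |y + 4| < delta implies |(-4y^3 - 6y^2 - 7y - 9) − 179| < eps.
(-4y^3 - 6y^2 - 7y - 9) − 179 = -4y^3 - 6y^2 - 7y - 188 = (y + 4)(-4y^2 + 10y - 47).
So |(-4y^3 - 6y^2 - 7y - 9) − 179| = |y + 4|·|-4y^2 + 10y - 47|.
Assume first that |y + 4| < 1, so |y| < 5. Then |-4y^2 + 10y - 47| ≤ 4·5^2 + 10·5 + 47 = 197.
Hence |(-4y^3 - 6y^2 - 7y - 9) − 179| ≤ 197|y + 4| < eps provided |y + 4| < eps/197.
Take delta = min(1, eps/197). Then 0 < |y + 4| < delta gives both |y + 4| < 1 and |y + 4| < eps/197, so |(-4y^3 - 6y^2 - 7y - 9) − 179| < eps.

delta = min(1, eps/197)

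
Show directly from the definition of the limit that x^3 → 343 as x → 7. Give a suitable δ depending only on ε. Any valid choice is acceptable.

δ = min(1, ε/169)

Let ε > 0. We seek δ > 0 with 0 < |x − 7| < δ ⇒ |x^3 − 343| < ε.
Factor: x^3 − 343 = (x − 7)(x^2 + 7x + 49), so |x^3 − 343| = |x − 7|·|x^2 + 7x + 49|.
Restrict δ ≤ 1. Then |x − 7| < 1 gives |x| < 8, so by the triangle inequality |x^2 + 7x + 49| ≤ 8^2 + 7·8 + 49 = 169.
Hence |x^3 − 343| ≤ 169|x − 7|, which is < ε once |x − 7| < ε/169.
Take δ = min(1, ε/169). If 0 < |x − 7| < δ then both bounds hold and |x^3 − 343| ≤ 169|x − 7| < 169·(ε/169) = ε.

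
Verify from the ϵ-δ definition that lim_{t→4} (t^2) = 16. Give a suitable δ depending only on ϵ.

δ = min(1, ϵ/9)

Let ϵ > 0. We seek δ > 0 with 0 < |t − 4| < δ ⇒ |t^2 − 16| < ϵ.
Factor: t^2 − 16 = (t − 4)(t + 4), so |t^2 − 16| = |t − 4|·|t + 4|.
Restrict δ ≤ 1. Then |t − 4| < 1 gives |t| < 5, so by the triangle inequality |t + 4| ≤ 5 + 4 = 9.
Hence |t^2 − 16| ≤ 9|t − 4|, which is < ϵ once |t − 4| < ϵ/9.
Take δ = min(1, ϵ/9). If 0 < |t − 4| < δ then both bounds hold and |t^2 − 16| ≤ 9|t − 4| < 9·(ϵ/9) = ϵ.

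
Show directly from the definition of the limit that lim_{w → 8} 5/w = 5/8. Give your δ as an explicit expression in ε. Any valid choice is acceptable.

δ = min(4, (32/5)ε)

Suppose ε > 0. We seek δ > 0 such that 0 < |w − 8| < δ implies |5/w − (5/8)| < ε.
|5/w − (5/8)| = 5·|8 − w|/(8·|w|) = 5|w − 8|/(8|w|).
Restrict δ ≤ 4. Then |w − 8| < 4 gives |w| > 4, so 8|w| > 32.
Then |5/w − (5/8)| < 5|w − 8|/32, which is < ε when |w − 8| < (32/5)ε.
Take δ = min(4, (32/5)ε). Then 0 < |w − 8| < δ gives both |w − 8| < 4 and |w − 8| < (32/5)ε, so |5/w − (5/8)| < ε.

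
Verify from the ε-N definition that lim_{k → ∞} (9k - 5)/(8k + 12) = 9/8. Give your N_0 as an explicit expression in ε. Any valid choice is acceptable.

Suppose ε > 0. For k ≥ 1, |(9k - 5)/(8k + 12) − (9/8)| = |-148|/(8(8k + 12)) = 148/(8(8k + 12)).
Since 8k + 12 ≥ 8k for k ≥ 1, this is ≤ 148/(8·8k) = (37/16)/k.
So |(9k - 5)/(8k + 12) − (9/8)| < ε whenever k > (37/16)/ε.
Take N_0 = (37/16)/ε. If k > N_0 then |(9k - 5)/(8k + 12) − (9/8)| ≤ (37/16)/k < ε.

N_0 = (37/16)/ε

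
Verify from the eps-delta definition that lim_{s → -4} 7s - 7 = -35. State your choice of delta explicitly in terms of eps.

delta = eps/7

Let eps > 0. We need delta > 0 so that 0 < |s + 4| < delta implies |(7s - 7) + 35| < eps.
Since (7s - 7) + 35 = 7(s + 4), we have |(7s - 7) + 35| = 7|s + 4|.
Thus it suffices that |s + 4| < eps/7.
Take delta = eps/7. If 0 < |s + 4| < delta then |(7s - 7) + 35| = 7|s + 4| < 7·(eps/7) = eps.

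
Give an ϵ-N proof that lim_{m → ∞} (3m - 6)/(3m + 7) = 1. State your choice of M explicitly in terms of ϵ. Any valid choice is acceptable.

Let ϵ > 0 be given. For m ≥ 1, |(3m - 6)/(3m + 7) − 1| = |-39|/(3(3m + 7)) = 39/(3(3m + 7)).
Since 3m + 7 ≥ 3m for m ≥ 1, this is ≤ 39/(3·3m) = (13/3)/m.
So |(3m - 6)/(3m + 7) − 1| < ϵ whenever m > (13/3)/ϵ.
Take M = (13/3)/ϵ. If m > M then |(3m - 6)/(3m + 7) − 1| ≤ (13/3)/m < ϵ.

M = (13/3)/ϵ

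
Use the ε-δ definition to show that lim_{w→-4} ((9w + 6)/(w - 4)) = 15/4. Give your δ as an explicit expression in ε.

Let ε > 0 be given. We want δ > 0 with 0 < |w + 4| < δ ⇒ |(9w + 6)/(w - 4) − (15/4)| < ε.
Combining over a common denominator, (9w + 6)/(w - 4) − (15/4) = [(9w + 6)·(-8) − (-30)·(w - 4)] / [(-8)·(w - 4)] = -42(w + 4) / ((-8)(w - 4)).
So |(9w + 6)/(w - 4) − (15/4)| = 42|w + 4| / (8·|w − 4|).
Restrict δ ≤ 4. Then |w + 4| < 4 gives |w − 4| = |(w + 4) + (-8)| ≥ 8 − 4 = 4.
Hence |(9w + 6)/(w - 4) − (15/4)| < 42|w + 4|/(8·4) = (21/16)|w + 4|, which is < ε once |w + 4| < (16/21)ε.
Take δ = min(4, (16/21)ε). Then 0 < |w + 4| < δ forces both bounds, so |(9w + 6)/(w - 4) − (15/4)| < ε.

δ = min(4, (16/21)ε)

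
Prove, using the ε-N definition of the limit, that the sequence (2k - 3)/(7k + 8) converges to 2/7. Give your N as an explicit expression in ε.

N = (37/49)/ε

Let ε > 0 be given. For k ≥ 1, |(2k - 3)/(7k + 8) − (2/7)| = |-37|/(7(7k + 8)) = 37/(7(7k + 8)).
Since 7k + 8 ≥ 7k for k ≥ 1, this is ≤ 37/(7·7k) = (37/49)/k.
So |(2k - 3)/(7k + 8) − (2/7)| < ε whenever k > (37/49)/ε.
Take N = (37/49)/ε. If k > N then |(2k - 3)/(7k + 8) − (2/7)| ≤ (37/49)/k < ε.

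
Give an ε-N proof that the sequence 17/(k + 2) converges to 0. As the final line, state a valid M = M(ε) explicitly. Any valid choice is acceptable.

Let ε > 0. For k ≥ 1, |17/(k + 2) − 0| = 17/(k + 2) ≤ 17/k.
We need 17/k < ε, i.e. k > 17/ε.
Take M = 17/ε. If k > M then |17/(k + 2)| ≤ 17/k < ε.

M = 17/ε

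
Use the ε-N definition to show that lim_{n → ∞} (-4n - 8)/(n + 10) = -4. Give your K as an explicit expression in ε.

Let ε > 0 be given. For n ≥ 1, |(-4n - 8)/(n + 10) + 4| = |32|/((n + 10)) = 32/((n + 10)).
Since n + 10 ≥ n for n ≥ 1, this is ≤ 32/(n) = 32/n.
So |(-4n - 8)/(n + 10) + 4| < ε whenever n > 32/ε.
Take K = 32/ε. If n > K then |(-4n - 8)/(n + 10) + 4| ≤ 32/n < ε.

K = 32/ε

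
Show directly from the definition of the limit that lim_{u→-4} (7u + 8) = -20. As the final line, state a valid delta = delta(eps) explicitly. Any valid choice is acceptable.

delta = eps/7

Suppose eps > 0. We need delta > 0 so that 0 < |u + 4| < delta implies |(7u + 8) + 20| < eps.
|(7u + 8) + 20| = |7u + 28| = 7|u + 4|.
So 7|u + 4| < eps exactly when |u + 4| < eps/7.
Choosing delta = eps/7 gives |(7u + 8) + 20| = 7|u + 4| < eps whenever |u + 4| < delta.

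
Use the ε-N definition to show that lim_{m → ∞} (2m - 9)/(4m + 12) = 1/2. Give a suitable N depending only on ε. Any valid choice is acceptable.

N = (15/4)/ε

Let ε > 0 be given. For m ≥ 1, |(2m - 9)/(4m + 12) − (1/2)| = |-60|/(4(4m + 12)) = 60/(4(4m + 12)).
Since 4m + 12 ≥ 4m for m ≥ 1, this is ≤ 60/(4·4m) = (15/4)/m.
So |(2m - 9)/(4m + 12) − (1/2)| < ε whenever m > (15/4)/ε.
Take N = (15/4)/ε. If m > N then |(2m - 9)/(4m + 12) − (1/2)| ≤ (15/4)/m < ε.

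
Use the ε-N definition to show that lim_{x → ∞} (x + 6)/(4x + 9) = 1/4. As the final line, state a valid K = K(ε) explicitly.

Let ε > 0 be given. We seek K > 0 such that x > K implies |(x + 6)/(4x + 9) − (1/4)| < ε.
(x + 6)/(4x + 9) − (1/4) = (4(x + 6) − (4x + 9)) / (4(4x + 9)) = 15/(4(4x + 9)).
For x > 0 we have 4x + 9 > 4x, so |(x + 6)/(4x + 9) − (1/4)| = 15/(4(4x + 9)) < 15/(4·4x) = (15/16)/x.
Thus |(x + 6)/(4x + 9) − (1/4)| < ε whenever x > (15/16)/ε.
Take K = (15/16)/ε. If x > K then |(x + 6)/(4x + 9) − (1/4)| < (15/16)/x < ε.

K = (15/16)/ε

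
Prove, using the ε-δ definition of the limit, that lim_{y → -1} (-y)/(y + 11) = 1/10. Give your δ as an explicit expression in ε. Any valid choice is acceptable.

δ = min(5, (50/11)ε)

Suppose ε > 0. We want δ > 0 with 0 < |y + 1| < δ ⇒ |(-y)/(y + 11) − (1/10)| < ε.
Combining over a common denominator, (-y)/(y + 11) − (1/10) = [(-y)·10 − 1·(y + 11)] / [10·(y + 11)] = -11(y + 1) / (10(y + 11)).
So |(-y)/(y + 11) − (1/10)| = 11|y + 1| / (10·|y + 11|).
Require δ ≤ 5, so |y + 11| ≥ |10| − |y + 1| > 10 − 5 = 5.
Hence |(-y)/(y + 11) − (1/10)| < 11|y + 1|/(10·5) = (11/50)|y + 1|, which is < ε once |y + 1| < (50/11)ε.
Take δ = min(5, (50/11)ε). Then 0 < |y + 1| < δ forces both bounds, so |(-y)/(y + 11) − (1/10)| < ε.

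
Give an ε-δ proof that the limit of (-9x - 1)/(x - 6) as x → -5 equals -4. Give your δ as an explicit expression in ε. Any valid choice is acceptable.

δ = min(11/2, (11/10)ε)

Let ε > 0. We want δ > 0 with 0 < |x + 5| < δ ⇒ |(-9x - 1)/(x - 6) + 4| < ε.
Combining over a common denominator, (-9x - 1)/(x - 6) + 4 = [(-9x - 1)·(-11) − 44·(x - 6)] / [(-11)·(x - 6)] = 55(x + 5) / ((-11)(x - 6)).
So |(-9x - 1)/(x - 6) + 4| = 55|x + 5| / (11·|x − 6|).
Restrict δ ≤ 11/2. Then |x + 5| < 11/2 gives |x − 6| = |(x + 5) + (-11)| ≥ 11 − 11/2 = 11/2.
Hence |(-9x - 1)/(x - 6) + 4| < 55|x + 5|/(11·(11/2)) = (10/11)|x + 5|, which is < ε once |x + 5| < (11/10)ε.
Take δ = min(11/2, (11/10)ε). Then 0 < |x + 5| < δ forces both bounds, so |(-9x - 1)/(x - 6) + 4| < ε.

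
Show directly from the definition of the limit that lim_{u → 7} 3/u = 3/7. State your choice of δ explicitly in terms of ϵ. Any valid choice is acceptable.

Let ϵ > 0. We seek δ > 0 such that 0 < |u − 7| < δ implies |3/u − (3/7)| < ϵ.
|3/u − (3/7)| = 3·|7 − u|/(7·|u|) = 3|u − 7|/(7|u|).
Require δ ≤ 7/2 so that |u| > 7 − 7/2 = 7/2, hence 7|u| > 49/2.
Then |3/u − (3/7)| < 3|u − 7|/(49/2), which is < ϵ when |u − 7| < (49/6)ϵ.
Take δ = min(7/2, (49/6)ϵ). Then 0 < |u − 7| < δ gives both |u − 7| < 7/2 and |u − 7| < (49/6)ϵ, so |3/u − (3/7)| < ϵ.

δ = min(7/2, (49/6)ϵ)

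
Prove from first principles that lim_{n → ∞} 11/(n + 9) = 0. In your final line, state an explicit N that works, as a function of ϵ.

N = 11/ϵ

Fix ϵ > 0. For n ≥ 1, |11/(n + 9) − 0| = 11/(n + 9) ≤ 11/n.
We need 11/n < ϵ, i.e. n > 11/ϵ.
Take N = 11/ϵ. If n > N then |11/(n + 9)| ≤ 11/n < ϵ.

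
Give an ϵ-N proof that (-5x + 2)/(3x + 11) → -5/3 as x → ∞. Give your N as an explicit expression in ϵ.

Suppose ϵ > 0. We seek N > 0 such that x > N implies |(-5x + 2)/(3x + 11) + 5/3| < ϵ.
(-5x + 2)/(3x + 11) + 5/3 = (3(-5x + 2) − (-5)(3x + 11)) / (3(3x + 11)) = 61/(3(3x + 11)).
For x > 0 we have 3x + 11 > 3x, so |(-5x + 2)/(3x + 11) + 5/3| = 61/(3(3x + 11)) < 61/(3·3x) = (61/9)/x.
Thus |(-5x + 2)/(3x + 11) + 5/3| < ϵ whenever x > (61/9)/ϵ.
Take N = (61/9)/ϵ. If x > N then |(-5x + 2)/(3x + 11) + 5/3| < (61/9)/x < ϵ.

N = (61/9)/ϵ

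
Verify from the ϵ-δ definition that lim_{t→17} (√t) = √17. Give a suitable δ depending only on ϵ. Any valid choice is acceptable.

Let ϵ > 0 be given. We want δ > 0 such that 0 < |t − 17| < δ implies |√t − √17| < ϵ.
Rationalise: √t − √17 = (t − 17)/(√t + √17), so |√t − √17| = |t − 17|/(√t + √17).
Restrict δ ≤ 17 so that |t − 17| < 17 forces t > 0, and then √t + √17 > √17.
Hence |√t − √17| < |t − 17|/√17, which is < ϵ once |t − 17| < √17·ϵ.
Take δ = min(17, √17·ϵ). If 0 < |t − 17| < δ then t > 0 and |√t − √17| < |t − 17|/√17 < ϵ.

δ = min(17, √17·ϵ)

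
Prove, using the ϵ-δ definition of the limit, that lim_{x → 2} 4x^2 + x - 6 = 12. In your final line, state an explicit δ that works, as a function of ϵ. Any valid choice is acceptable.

δ = min(2, ϵ/25)

Suppose ϵ > 0. We want δ > 0 such that 0 < |x − 2| < δ implies |(4x^2 + x - 6) − 12| < ϵ.
(4x^2 + x - 6) − 12 = 4x^2 + x - 18 = (x − 2)(4x + 9).
So |(4x^2 + x - 6) − 12| = |x − 2|·|4x + 9|.
Assume first that |x − 2| < 2, so |x| < 4. Then |4x + 9| ≤ 4·4 + 9 = 25.
Hence |(4x^2 + x - 6) − 12| ≤ 25|x − 2| < ϵ provided |x − 2| < ϵ/25.
Take δ = min(2, ϵ/25). Then 0 < |x − 2| < δ gives both |x − 2| < 2 and |x − 2| < ϵ/25, so |(4x^2 + x - 6) − 12| < ϵ.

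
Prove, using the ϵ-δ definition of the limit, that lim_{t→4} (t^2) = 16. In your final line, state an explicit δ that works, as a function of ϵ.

δ = min(2, ϵ/10)

Let ϵ > 0 be given. We seek δ > 0 with 0 < |t − 4| < δ ⇒ |t^2 − 16| < ϵ.
Factor: t^2 − 16 = (t − 4)(t + 4), so |t^2 − 16| = |t − 4|·|t + 4|.
Restrict δ ≤ 2. Then |t − 4| < 2 gives |t| < 6, so by the triangle inequality |t + 4| ≤ 6 + 4 = 10.
Hence |t^2 − 16| ≤ 10|t − 4|, which is < ϵ once |t − 4| < ϵ/10.
Take δ = min(2, ϵ/10). If 0 < |t − 4| < δ then both bounds hold and |t^2 − 16| ≤ 10|t − 4| < 10·(ϵ/10) = ϵ.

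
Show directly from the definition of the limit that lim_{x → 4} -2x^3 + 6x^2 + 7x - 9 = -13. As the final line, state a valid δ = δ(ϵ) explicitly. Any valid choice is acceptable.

δ = min(2, ϵ/85)

Fix ϵ > 0. We want δ > 0 such that 0 < |x − 4| < δ implies |(-2x^3 + 6x^2 + 7x - 9) + 13| < ϵ.
(-2x^3 + 6x^2 + 7x - 9) + 13 = -2x^3 + 6x^2 + 7x + 4 = (x − 4)(-2x^2 - 2x - 1).
So |(-2x^3 + 6x^2 + 7x - 9) + 13| = |x − 4|·|-2x^2 - 2x - 1|.
Assume first that |x − 4| < 2, so |x| < 6. Then |-2x^2 - 2x - 1| ≤ 2·6^2 + 2·6 + 1 = 85.
Hence |(-2x^3 + 6x^2 + 7x - 9) + 13| ≤ 85|x − 4| < ϵ provided |x − 4| < ϵ/85.
Choosing δ = min(2, ϵ/85) ensures both conditions, hence |(-2x^3 + 6x^2 + 7x - 9) + 13| < ϵ.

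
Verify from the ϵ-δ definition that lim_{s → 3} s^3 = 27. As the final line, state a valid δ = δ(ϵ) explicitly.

δ = min(1, ϵ/37)

Fix ϵ > 0. We seek δ > 0 with 0 < |s − 3| < δ ⇒ |s^3 − 27| < ϵ.
Factor: s^3 − 27 = (s − 3)(s^2 + 3s + 9), so |s^3 − 27| = |s − 3|·|s^2 + 3s + 9|.
Impose δ ≤ 1 so that |s| < 4; then |s^2 + 3s + 9| ≤ 37.
Hence |s^3 − 27| ≤ 37|s − 3|, which is < ϵ once |s − 3| < ϵ/37.
Take δ = min(1, ϵ/37). If 0 < |s − 3| < δ then both bounds hold and |s^3 − 27| ≤ 37|s − 3| < 37·(ϵ/37) = ϵ.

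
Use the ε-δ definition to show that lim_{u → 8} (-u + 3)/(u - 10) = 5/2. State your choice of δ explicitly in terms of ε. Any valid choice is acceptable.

Let ε > 0 be given. We want δ > 0 with 0 < |u − 8| < δ ⇒ |(-u + 3)/(u - 10) − (5/2)| < ε.
Combining over a common denominator, (-u + 3)/(u - 10) − (5/2) = [(-u + 3)·(-2) − (-5)·(u - 10)] / [(-2)·(u - 10)] = 7(u − 8) / ((-2)(u - 10)).
So |(-u + 3)/(u - 10) − (5/2)| = 7|u − 8| / (2·|u − 10|).
Require δ ≤ 1, so |u − 10| ≥ |-2| − |u − 8| > 2 − 1 = 1.
Hence |(-u + 3)/(u - 10) − (5/2)| < 7|u − 8|/(2·1) = (7/2)|u − 8|, which is < ε once |u − 8| < (2/7)ε.
Take δ = min(1, (2/7)ε). Then 0 < |u − 8| < δ forces both bounds, so |(-u + 3)/(u - 10) − (5/2)| < ε.

δ = min(1, (2/7)ε)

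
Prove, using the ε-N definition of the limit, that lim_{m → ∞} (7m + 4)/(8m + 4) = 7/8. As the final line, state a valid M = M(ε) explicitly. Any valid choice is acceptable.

Let ε > 0 be given. For m ≥ 1, |(7m + 4)/(8m + 4) − (7/8)| = |4|/(8(8m + 4)) = 4/(8(8m + 4)).
Since 8m + 4 ≥ 8m for m ≥ 1, this is ≤ 4/(8·8m) = (1/16)/m.
So |(7m + 4)/(8m + 4) − (7/8)| < ε whenever m > (1/16)/ε.
Take M = (1/16)/ε. If m > M then |(7m + 4)/(8m + 4) − (7/8)| ≤ (1/16)/m < ε.

M = (1/16)/ε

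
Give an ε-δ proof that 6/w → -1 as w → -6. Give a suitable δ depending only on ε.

δ = min(3, 3ε)

Fix ε > 0. We seek δ > 0 such that 0 < |w + 6| < δ implies |6/w + 1| < ε.
|6/w + 1| = 6·|-6 − w|/(6·|w|) = 6|w + 6|/(6|w|).
Restrict δ ≤ 3. Then |w + 6| < 3 gives |w| > 3, so 6|w| > 18.
Then |6/w + 1| < 6|w + 6|/18, which is < ε when |w + 6| < 3ε.
Take δ = min(3, 3ε). Then 0 < |w + 6| < δ gives both |w + 6| < 3 and |w + 6| < 3ε, so |6/w + 1| < ε.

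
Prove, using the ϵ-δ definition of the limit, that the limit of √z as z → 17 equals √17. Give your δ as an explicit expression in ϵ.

δ = min(17, √17·ϵ)

Fix ϵ > 0. We want δ > 0 such that 0 < |z − 17| < δ implies |√z − √17| < ϵ.
Multiplying by the conjugate, |√z − √17| = |z − 17|/(√z + √17).
Restrict δ ≤ 17 so that |z − 17| < 17 forces z > 0, and then √z + √17 > √17.
Hence |√z − √17| < |z − 17|/√17, which is < ϵ once |z − 17| < √17·ϵ.
Take δ = min(17, √17·ϵ). If 0 < |z − 17| < δ then z > 0 and |√z − √17| < |z − 17|/√17 < ϵ.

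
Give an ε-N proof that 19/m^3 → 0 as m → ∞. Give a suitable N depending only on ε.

Suppose ε > 0. For m ≥ 1, |19/m^3 − 0| = 19/m^3.
19/m^3 < ε ⇔ m^3 > 19/ε ⇔ m > (19/ε)^{1/3}.
Take N = (19/ε)^{1/3}. Then m > N implies 19/m^3 < ε.

N = (19/ε)^{1/3}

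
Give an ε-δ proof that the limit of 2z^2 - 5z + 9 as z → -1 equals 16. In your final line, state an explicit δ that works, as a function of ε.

δ = min(1, ε/11)

Let ε > 0. We want δ > 0 such that 0 < |z + 1| < δ implies |(2z^2 - 5z + 9) − 16| < ε.
(2z^2 - 5z + 9) − 16 = 2z^2 - 5z - 7 = (z + 1)(2z - 7).
So |(2z^2 - 5z + 9) − 16| = |z + 1|·|2z - 7|.
Require δ ≤ 1. Then |z + 1| < 1 gives |z| < 2, and by the triangle inequality |2z - 7| ≤ 2·2 + 7 = 11.
Hence |(2z^2 - 5z + 9) − 16| ≤ 11|z + 1| < ε provided |z + 1| < ε/11.
Choosing δ = min(1, ε/11) ensures both conditions, hence |(2z^2 - 5z + 9) − 16| < ε.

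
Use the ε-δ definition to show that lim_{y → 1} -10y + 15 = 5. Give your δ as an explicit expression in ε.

δ = ε/10

Fix ε > 0. We need δ > 0 so that 0 < |y − 1| < δ implies |(-10y + 15) − 5| < ε.
Since (-10y + 15) − 5 = -10(y − 1), we have |(-10y + 15) − 5| = 10|y − 1|.
Thus it suffices that |y − 1| < ε/10.
Choosing δ = ε/10 gives |(-10y + 15) − 5| = 10|y − 1| < ε whenever |y − 1| < δ.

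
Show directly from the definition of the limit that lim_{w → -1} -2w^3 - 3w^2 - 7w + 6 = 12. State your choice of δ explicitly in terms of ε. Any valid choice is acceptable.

Fix ε > 0. We want δ > 0 such that 0 < |w + 1| < δ implies |(-2w^3 - 3w^2 - 7w + 6) − 12| < ε.
(-2w^3 - 3w^2 - 7w + 6) − 12 = -2w^3 - 3w^2 - 7w - 6 = (w + 1)(-2w^2 - w - 6).
So |(-2w^3 - 3w^2 - 7w + 6) − 12| = |w + 1|·|-2w^2 - w - 6|.
Assume first that |w + 1| < 1, so |w| < 2. Then |-2w^2 - w - 6| ≤ 2·2^2 + 2 + 6 = 16.
Hence |(-2w^3 - 3w^2 - 7w + 6) − 12| ≤ 16|w + 1| < ε provided |w + 1| < ε/16.
Choosing δ = min(1, ε/16) ensures both conditions, hence |(-2w^3 - 3w^2 - 7w + 6) − 12| < ε.

δ = min(1, ε/16)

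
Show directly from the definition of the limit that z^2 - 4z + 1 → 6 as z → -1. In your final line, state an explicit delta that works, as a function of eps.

Fix eps > 0. We want delta > 0 such that 0 < |z + 1| < delta implies |(z^2 - 4z + 1) − 6| < eps.
(z^2 - 4z + 1) − 6 = z^2 - 4z - 5 = (z + 1)(z - 5).
So |(z^2 - 4z + 1) − 6| = |z + 1|·|z - 5|.
Require delta ≤ 1. Then |z + 1| < 1 gives |z| < 2, and by the triangle inequality |z - 5| ≤ 2 + 5 = 7.
Hence |(z^2 - 4z + 1) − 6| ≤ 7|z + 1| < eps provided |z + 1| < eps/7.
Take delta = min(1, eps/7). Then 0 < |z + 1| < delta gives both |z + 1| < 1 and |z + 1| < eps/7, so |(z^2 - 4z + 1) − 6| < eps.

delta = min(1, eps/7)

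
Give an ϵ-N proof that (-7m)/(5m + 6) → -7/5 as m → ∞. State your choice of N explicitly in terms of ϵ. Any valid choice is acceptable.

N = (42/25)/ϵ

Let ϵ > 0 be given. For m ≥ 1, |(-7m)/(5m + 6) + 7/5| = |42|/(5(5m + 6)) = 42/(5(5m + 6)).
Since 5m + 6 ≥ 5m for m ≥ 1, this is ≤ 42/(5·5m) = (42/25)/m.
So |(-7m)/(5m + 6) + 7/5| < ϵ whenever m > (42/25)/ϵ.
Take N = (42/25)/ϵ. If m > N then |(-7m)/(5m + 6) + 7/5| ≤ (42/25)/m < ϵ.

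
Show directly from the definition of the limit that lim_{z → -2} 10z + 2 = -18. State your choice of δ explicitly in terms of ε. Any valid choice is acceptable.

δ = ε/10

Let ε > 0. We need δ > 0 so that 0 < |z + 2| < δ implies |(10z + 2) + 18| < ε.
|(10z + 2) + 18| = |10z + 20| = 10|z + 2|.
Thus it suffices that |z + 2| < ε/10.
Take δ = ε/10. If 0 < |z + 2| < δ then |(10z + 2) + 18| = 10|z + 2| < 10·(ε/10) = ε.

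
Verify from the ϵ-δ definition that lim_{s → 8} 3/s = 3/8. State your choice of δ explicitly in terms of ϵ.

δ = min(4, (32/3)ϵ)

Suppose ϵ > 0. We seek δ > 0 such that 0 < |s − 8| < δ implies |3/s − (3/8)| < ϵ.
|3/s − (3/8)| = 3·|8 − s|/(8·|s|) = 3|s − 8|/(8|s|).
Restrict δ ≤ 4. Then |s − 8| < 4 gives |s| > 4, so 8|s| > 32.
Then |3/s − (3/8)| < 3|s − 8|/32, which is < ϵ when |s − 8| < (32/3)ϵ.
Take δ = min(4, (32/3)ϵ). Then 0 < |s − 8| < δ gives both |s − 8| < 4 and |s − 8| < (32/3)ϵ, so |3/s − (3/8)| < ϵ.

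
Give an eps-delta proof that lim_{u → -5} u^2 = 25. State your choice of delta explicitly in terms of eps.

Let eps > 0 be given. We seek delta > 0 with 0 < |u + 5| < delta ⇒ |u^2 − 25| < eps.
Factor: u^2 − 25 = (u + 5)(u - 5), so |u^2 − 25| = |u + 5|·|u - 5|.
Impose delta ≤ 1 so that |u| < 6; then |u - 5| ≤ 11.
Hence |u^2 − 25| ≤ 11|u + 5|, which is < eps once |u + 5| < eps/11.
Take delta = min(1, eps/11). If 0 < |u + 5| < delta then both bounds hold and |u^2 − 25| ≤ 11|u + 5| < 11·(eps/11) = eps.

delta = min(1, eps/11)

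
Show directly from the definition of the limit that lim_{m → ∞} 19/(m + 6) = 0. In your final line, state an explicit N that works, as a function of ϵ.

Fix ϵ > 0. For m ≥ 1, |19/(m + 6) − 0| = 19/(m + 6) ≤ 19/m.
We need 19/m < ϵ, i.e. m > 19/ϵ.
Take N = 19/ϵ. If m > N then |19/(m + 6)| ≤ 19/m < ϵ.

N = 19/ϵ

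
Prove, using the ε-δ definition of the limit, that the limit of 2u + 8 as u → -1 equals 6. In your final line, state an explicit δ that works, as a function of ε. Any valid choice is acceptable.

Suppose ε > 0. We need δ > 0 so that 0 < |u + 1| < δ implies |(2u + 8) − 6| < ε.
Since (2u + 8) − 6 = 2(u + 1), we have |(2u + 8) − 6| = 2|u + 1|.
Thus it suffices that |u + 1| < ε/2.
Choosing δ = ε/2 gives |(2u + 8) − 6| = 2|u + 1| < ε whenever |u + 1| < δ.

δ = ε/2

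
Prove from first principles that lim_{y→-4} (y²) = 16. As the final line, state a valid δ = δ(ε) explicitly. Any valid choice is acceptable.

Let ε > 0 be given. We seek δ > 0 with 0 < |y + 4| < δ ⇒ |y² − 16| < ε.
Factor: y² − 16 = (y + 4)(y - 4), so |y² − 16| = |y + 4|·|y - 4|.
Impose δ ≤ 1 so that |y| < 5; then |y - 4| ≤ 9.
Hence |y² − 16| ≤ 9|y + 4|, which is < ε once |y + 4| < ε/9.
Take δ = min(1, ε/9). If 0 < |y + 4| < δ then both bounds hold and |y² − 16| ≤ 9|y + 4| < 9·(ε/9) = ε.

δ = min(1, ε/9)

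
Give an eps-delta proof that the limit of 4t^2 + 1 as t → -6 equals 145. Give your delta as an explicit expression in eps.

delta = min(2, eps/56)

Let eps > 0. We want delta > 0 such that 0 < |t + 6| < delta implies |(4t^2 + 1) − 145| < eps.
(4t^2 + 1) − 145 = 4t^2 - 144 = (t + 6)(4t - 24).
So |(4t^2 + 1) − 145| = |t + 6|·|4t - 24|.
Require delta ≤ 2. Then |t + 6| < 2 gives |t| < 8, and by the triangle inequality |4t - 24| ≤ 4·8 + 24 = 56.
Hence |(4t^2 + 1) − 145| ≤ 56|t + 6| < eps provided |t + 6| < eps/56.
Choosing delta = min(2, eps/56) ensures both conditions, hence |(4t^2 + 1) − 145| < eps.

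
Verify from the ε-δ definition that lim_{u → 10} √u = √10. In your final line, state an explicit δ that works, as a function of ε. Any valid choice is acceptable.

δ = min(10, √10·ε)

Let ε > 0 be given. We want δ > 0 such that 0 < |u − 10| < δ implies |√u − √10| < ε.
Multiplying by the conjugate, |√u − √10| = |u − 10|/(√u + √10).
Restrict δ ≤ 10 so that |u − 10| < 10 forces u > 0, and then √u + √10 > √10.
Hence |√u − √10| < |u − 10|/√10, which is < ε once |u − 10| < √10·ε.
Take δ = min(10, √10·ε). If 0 < |u − 10| < δ then u > 0 and |√u − √10| < |u − 10|/√10 < ε.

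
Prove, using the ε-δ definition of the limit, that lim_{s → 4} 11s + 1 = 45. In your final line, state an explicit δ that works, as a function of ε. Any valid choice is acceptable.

Let ε > 0. We need δ > 0 so that 0 < |s − 4| < δ implies |(11s + 1) − 45| < ε.
|(11s + 1) − 45| = |11s - 44| = 11|s − 4|.
Thus it suffices that |s − 4| < ε/11.
Choosing δ = ε/11 gives |(11s + 1) − 45| = 11|s − 4| < ε whenever |s − 4| < δ.

δ = ε/11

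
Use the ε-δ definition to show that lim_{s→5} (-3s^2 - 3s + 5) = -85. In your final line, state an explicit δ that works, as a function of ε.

δ = min(1, ε/36)

Let ε > 0 be given. We want δ > 0 such that 0 < |s − 5| < δ implies |(-3s^2 - 3s + 5) + 85| < ε.
(-3s^2 - 3s + 5) + 85 = -3s^2 - 3s + 90 = (s − 5)(-3s - 18).
So |(-3s^2 - 3s + 5) + 85| = |s − 5|·|-3s - 18|.
Require δ ≤ 1. Then |s − 5| < 1 gives |s| < 6, and by the triangle inequality |-3s - 18| ≤ 3·6 + 18 = 36.
Hence |(-3s^2 - 3s + 5) + 85| ≤ 36|s − 5| < ε provided |s − 5| < ε/36.
Take δ = min(1, ε/36). Then 0 < |s − 5| < δ gives both |s − 5| < 1 and |s − 5| < ε/36, so |(-3s^2 - 3s + 5) + 85| < ε.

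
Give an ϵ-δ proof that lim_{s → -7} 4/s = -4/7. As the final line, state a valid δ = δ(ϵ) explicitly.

δ = min(7/2, (49/8)ϵ)

Let ϵ > 0. We seek δ > 0 such that 0 < |s + 7| < δ implies |4/s + 4/7| < ϵ.
|4/s + 4/7| = 4·|-7 − s|/(7·|s|) = 4|s + 7|/(7|s|).
Require δ ≤ 7/2 so that |s| > 7 − 7/2 = 7/2, hence 7|s| > 49/2.
Then |4/s + 4/7| < 4|s + 7|/(49/2), which is < ϵ when |s + 7| < (49/8)ϵ.
Take δ = min(7/2, (49/8)ϵ). Then 0 < |s + 7| < δ gives both |s + 7| < 7/2 and |s + 7| < (49/8)ϵ, so |4/s + 4/7| < ϵ.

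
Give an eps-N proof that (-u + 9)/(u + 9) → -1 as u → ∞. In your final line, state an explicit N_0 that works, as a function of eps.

N_0 = 18/eps

Fix eps > 0. We seek N_0 > 0 such that u > N_0 implies |(-u + 9)/(u + 9) + 1| < eps.
(-u + 9)/(u + 9) + 1 = ((-u + 9) − (-1)(u + 9)) / ((u + 9)) = 18/((u + 9)).
For u > 0 we have u + 9 > u, so |(-u + 9)/(u + 9) + 1| = 18/((u + 9)) < 18/(u) = 18/u.
Thus |(-u + 9)/(u + 9) + 1| < eps whenever u > 18/eps.
Take N_0 = 18/eps. If u > N_0 then |(-u + 9)/(u + 9) + 1| < 18/u < eps.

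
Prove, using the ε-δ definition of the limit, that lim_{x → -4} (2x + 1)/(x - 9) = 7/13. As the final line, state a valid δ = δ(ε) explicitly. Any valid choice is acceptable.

δ = min(13/2, (169/38)ε)

Fix ε > 0. We want δ > 0 with 0 < |x + 4| < δ ⇒ |(2x + 1)/(x - 9) − (7/13)| < ε.
Combining over a common denominator, (2x + 1)/(x - 9) − (7/13) = [(2x + 1)·(-13) − (-7)·(x - 9)] / [(-13)·(x - 9)] = -19(x + 4) / ((-13)(x - 9)).
So |(2x + 1)/(x - 9) − (7/13)| = 19|x + 4| / (13·|x − 9|).
Require δ ≤ 13/2, so |x − 9| ≥ |-13| − |x + 4| > 13 − 13/2 = 13/2.
Hence |(2x + 1)/(x - 9) − (7/13)| < 19|x + 4|/(13·(13/2)) = (38/169)|x + 4|, which is < ε once |x + 4| < (169/38)ε.
Take δ = min(13/2, (169/38)ε). Then 0 < |x + 4| < δ forces both bounds, so |(2x + 1)/(x - 9) − (7/13)| < ε.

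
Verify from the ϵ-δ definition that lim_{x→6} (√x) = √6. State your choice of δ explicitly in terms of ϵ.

δ = min(6, √6·ϵ)

Fix ϵ > 0. We want δ > 0 such that 0 < |x − 6| < δ implies |√x − √6| < ϵ.
Rationalise: √x − √6 = (x − 6)/(√x + √6), so |√x − √6| = |x − 6|/(√x + √6).
Restrict δ ≤ 6 so that |x − 6| < 6 forces x > 0, and then √x + √6 > √6.
Hence |√x − √6| < |x − 6|/√6, which is < ϵ once |x − 6| < √6·ϵ.
Take δ = min(6, √6·ϵ). If 0 < |x − 6| < δ then x > 0 and |√x − √6| < |x − 6|/√6 < ϵ.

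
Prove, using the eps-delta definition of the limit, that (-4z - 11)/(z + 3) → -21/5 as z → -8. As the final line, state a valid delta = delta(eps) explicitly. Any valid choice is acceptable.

Fix eps > 0. We want delta > 0 with 0 < |z + 8| < delta ⇒ |(-4z - 11)/(z + 3) + 21/5| < eps.
Combining over a common denominator, (-4z - 11)/(z + 3) + 21/5 = [(-4z - 11)·(-5) − 21·(z + 3)] / [(-5)·(z + 3)] = -1(z + 8) / ((-5)(z + 3)).
So |(-4z - 11)/(z + 3) + 21/5| = |z + 8| / (5·|z + 3|).
Restrict delta ≤ 5/2. Then |z + 8| < 5/2 gives |z + 3| = |(z + 8) + (-5)| ≥ 5 − 5/2 = 5/2.
Hence |(-4z - 11)/(z + 3) + 21/5| < |z + 8|/(5·(5/2)) = (2/25)|z + 8|, which is < eps once |z + 8| < (25/2)eps.
Take delta = min(5/2, (25/2)eps). Then 0 < |z + 8| < delta forces both bounds, so |(-4z - 11)/(z + 3) + 21/5| < eps.

delta = min(5/2, (25/2)eps)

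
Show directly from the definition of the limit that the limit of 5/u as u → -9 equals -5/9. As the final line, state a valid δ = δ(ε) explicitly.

Let ε > 0 be given. We seek δ > 0 such that 0 < |u + 9| < δ implies |5/u + 5/9| < ε.
|5/u + 5/9| = 5·|-9 − u|/(9·|u|) = 5|u + 9|/(9|u|).
Restrict δ ≤ 9/2. Then |u + 9| < 9/2 gives |u| > 9/2, so 9|u| > 81/2.
Then |5/u + 5/9| < 5|u + 9|/(81/2), which is < ε when |u + 9| < (81/10)ε.
Take δ = min(9/2, (81/10)ε). Then 0 < |u + 9| < δ gives both |u + 9| < 9/2 and |u + 9| < (81/10)ε, so |5/u + 5/9| < ε.

δ = min(9/2, (81/10)ε)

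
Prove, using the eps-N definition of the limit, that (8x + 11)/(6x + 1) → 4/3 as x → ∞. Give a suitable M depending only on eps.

M = (29/18)/eps

Fix eps > 0. We seek M > 0 such that x > M implies |(8x + 11)/(6x + 1) − (4/3)| < eps.
(8x + 11)/(6x + 1) − (4/3) = (6(8x + 11) − 8(6x + 1)) / (6(6x + 1)) = 58/(6(6x + 1)).
For x > 0 we have 6x + 1 > 6x, so |(8x + 11)/(6x + 1) − (4/3)| = 58/(6(6x + 1)) < 58/(6·6x) = (29/18)/x.
Thus |(8x + 11)/(6x + 1) − (4/3)| < eps whenever x > (29/18)/eps.
Take M = (29/18)/eps. If x > M then |(8x + 11)/(6x + 1) − (4/3)| < (29/18)/x < eps.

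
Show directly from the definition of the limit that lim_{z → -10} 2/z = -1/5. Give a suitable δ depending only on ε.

δ = min(5, 25ε)

Fix ε > 0. We seek δ > 0 such that 0 < |z + 10| < δ implies |2/z + 1/5| < ε.
|2/z + 1/5| = 2·|-10 − z|/(10·|z|) = 2|z + 10|/(10|z|).
Require δ ≤ 5 so that |z| > 10 − 5 = 5, hence 10|z| > 50.
Then |2/z + 1/5| < 2|z + 10|/50, which is < ε when |z + 10| < 25ε.
Take δ = min(5, 25ε). Then 0 < |z + 10| < δ gives both |z + 10| < 5 and |z + 10| < 25ε, so |2/z + 1/5| < ε.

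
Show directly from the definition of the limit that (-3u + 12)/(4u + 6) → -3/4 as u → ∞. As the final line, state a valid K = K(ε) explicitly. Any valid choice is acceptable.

Let ε > 0. We seek K > 0 such that u > K implies |(-3u + 12)/(4u + 6) + 3/4| < ε.
(-3u + 12)/(4u + 6) + 3/4 = (4(-3u + 12) − (-3)(4u + 6)) / (4(4u + 6)) = 66/(4(4u + 6)).
For u > 0 we have 4u + 6 > 4u, so |(-3u + 12)/(4u + 6) + 3/4| = 66/(4(4u + 6)) < 66/(4·4u) = (33/8)/u.
Thus |(-3u + 12)/(4u + 6) + 3/4| < ε whenever u > (33/8)/ε.
Take K = (33/8)/ε. If u > K then |(-3u + 12)/(4u + 6) + 3/4| < (33/8)/u < ε.

K = (33/8)/ε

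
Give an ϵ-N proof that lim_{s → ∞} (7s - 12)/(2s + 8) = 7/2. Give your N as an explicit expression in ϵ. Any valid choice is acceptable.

N = 20/ϵ

Suppose ϵ > 0. We seek N > 0 such that s > N implies |(7s - 12)/(2s + 8) − (7/2)| < ϵ.
(7s - 12)/(2s + 8) − (7/2) = (2(7s - 12) − 7(2s + 8)) / (2(2s + 8)) = -80/(2(2s + 8)).
For s > 0 we have 2s + 8 > 2s, so |(7s - 12)/(2s + 8) − (7/2)| = 80/(2(2s + 8)) < 80/(2·2s) = 20/s.
Thus |(7s - 12)/(2s + 8) − (7/2)| < ϵ whenever s > 20/ϵ.
Take N = 20/ϵ. If s > N then |(7s - 12)/(2s + 8) − (7/2)| < 20/s < ϵ.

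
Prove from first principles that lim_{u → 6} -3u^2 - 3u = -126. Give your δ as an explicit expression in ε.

Let ε > 0. We want δ > 0 such that 0 < |u − 6| < δ implies |(-3u^2 - 3u) + 126| < ε.
(-3u^2 - 3u) + 126 = -3u^2 - 3u + 126 = (u − 6)(-3u - 21).
So |(-3u^2 - 3u) + 126| = |u − 6|·|-3u - 21|.
Require δ ≤ 1. Then |u − 6| < 1 gives |u| < 7, and by the triangle inequality |-3u - 21| ≤ 3·7 + 21 = 42.
Hence |(-3u^2 - 3u) + 126| ≤ 42|u − 6| < ε provided |u − 6| < ε/42.
Choosing δ = min(1, ε/42) ensures both conditions, hence |(-3u^2 - 3u) + 126| < ε.

δ = min(1, ε/42)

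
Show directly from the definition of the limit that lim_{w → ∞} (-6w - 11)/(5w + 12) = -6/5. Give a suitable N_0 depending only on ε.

N_0 = (17/25)/ε

Let ε > 0. We seek N_0 > 0 such that w > N_0 implies |(-6w - 11)/(5w + 12) + 6/5| < ε.
(-6w - 11)/(5w + 12) + 6/5 = (5(-6w - 11) − (-6)(5w + 12)) / (5(5w + 12)) = 17/(5(5w + 12)).
For w > 0 we have 5w + 12 > 5w, so |(-6w - 11)/(5w + 12) + 6/5| = 17/(5(5w + 12)) < 17/(5·5w) = (17/25)/w.
Thus |(-6w - 11)/(5w + 12) + 6/5| < ε whenever w > (17/25)/ε.
Take N_0 = (17/25)/ε. If w > N_0 then |(-6w - 11)/(5w + 12) + 6/5| < (17/25)/w < ε.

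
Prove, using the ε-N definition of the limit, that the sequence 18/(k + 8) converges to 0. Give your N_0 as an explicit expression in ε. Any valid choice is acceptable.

Fix ε > 0. For k ≥ 1, |18/(k + 8) − 0| = 18/(k + 8) ≤ 18/k.
We need 18/k < ε, i.e. k > 18/ε.
Take N_0 = 18/ε. If k > N_0 then |18/(k + 8)| ≤ 18/k < ε.

N_0 = 18/ε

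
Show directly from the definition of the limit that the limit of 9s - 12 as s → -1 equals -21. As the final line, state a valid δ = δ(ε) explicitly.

Let ε > 0 be given. We need δ > 0 so that 0 < |s + 1| < δ implies |(9s - 12) + 21| < ε.
Since (9s - 12) + 21 = 9(s + 1), we have |(9s - 12) + 21| = 9|s + 1|.
Thus it suffices that |s + 1| < ε/9.
Take δ = ε/9. If 0 < |s + 1| < δ then |(9s - 12) + 21| = 9|s + 1| < 9·(ε/9) = ε.

δ = ε/9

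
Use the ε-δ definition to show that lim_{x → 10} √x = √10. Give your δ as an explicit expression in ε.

Let ε > 0 be given. We want δ > 0 such that 0 < |x − 10| < δ implies |√x − √10| < ε.
Multiplying by the conjugate, |√x − √10| = |x − 10|/(√x + √10).
Restrict δ ≤ 10 so that |x − 10| < 10 forces x > 0, and then √x + √10 > √10.
Hence |√x − √10| < |x − 10|/√10, which is < ε once |x − 10| < √10·ε.
Take δ = min(10, √10·ε). If 0 < |x − 10| < δ then x > 0 and |√x − √10| < |x − 10|/√10 < ε.

δ = min(10, √10·ε)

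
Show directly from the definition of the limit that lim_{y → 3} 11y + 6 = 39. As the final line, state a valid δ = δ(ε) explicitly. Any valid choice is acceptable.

δ = ε/11

Suppose ε > 0. We need δ > 0 so that 0 < |y − 3| < δ implies |(11y + 6) − 39| < ε.
Since (11y + 6) − 39 = 11(y − 3), we have |(11y + 6) − 39| = 11|y − 3|.
Thus it suffices that |y − 3| < ε/11.
Choosing δ = ε/11 gives |(11y + 6) − 39| = 11|y − 3| < ε whenever |y − 3| < δ.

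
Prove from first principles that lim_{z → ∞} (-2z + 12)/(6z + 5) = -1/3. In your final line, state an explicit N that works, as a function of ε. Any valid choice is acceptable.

Let ε > 0 be given. We seek N > 0 such that z > N implies |(-2z + 12)/(6z + 5) + 1/3| < ε.
(-2z + 12)/(6z + 5) + 1/3 = (6(-2z + 12) − (-2)(6z + 5)) / (6(6z + 5)) = 82/(6(6z + 5)).
For z > 0 we have 6z + 5 > 6z, so |(-2z + 12)/(6z + 5) + 1/3| = 82/(6(6z + 5)) < 82/(6·6z) = (41/18)/z.
Thus |(-2z + 12)/(6z + 5) + 1/3| < ε whenever z > (41/18)/ε.
Take N = (41/18)/ε. If z > N then |(-2z + 12)/(6z + 5) + 1/3| < (41/18)/z < ε.

N = (41/18)/ε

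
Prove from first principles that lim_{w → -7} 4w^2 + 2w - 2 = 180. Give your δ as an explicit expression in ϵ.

Suppose ϵ > 0. We want δ > 0 such that 0 < |w + 7| < δ implies |(4w^2 + 2w - 2) − 180| < ϵ.
(4w^2 + 2w - 2) − 180 = 4w^2 + 2w - 182 = (w + 7)(4w - 26).
So |(4w^2 + 2w - 2) − 180| = |w + 7|·|4w - 26|.
Require δ ≤ 1. Then |w + 7| < 1 gives |w| < 8, and by the triangle inequality |4w - 26| ≤ 4·8 + 26 = 58.
Hence |(4w^2 + 2w - 2) − 180| ≤ 58|w + 7| < ϵ provided |w + 7| < ϵ/58.
Choosing δ = min(1, ϵ/58) ensures both conditions, hence |(4w^2 + 2w - 2) − 180| < ϵ.

δ = min(1, ϵ/58)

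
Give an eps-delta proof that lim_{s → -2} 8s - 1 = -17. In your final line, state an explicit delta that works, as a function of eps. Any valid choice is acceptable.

Suppose eps > 0. We need delta > 0 so that 0 < |s + 2| < delta implies |(8s - 1) + 17| < eps.
|(8s - 1) + 17| = |8s + 16| = 8|s + 2|.
So 8|s + 2| < eps exactly when |s + 2| < eps/8.
Choosing delta = eps/8 gives |(8s - 1) + 17| = 8|s + 2| < eps whenever |s + 2| < delta.

delta = eps/8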